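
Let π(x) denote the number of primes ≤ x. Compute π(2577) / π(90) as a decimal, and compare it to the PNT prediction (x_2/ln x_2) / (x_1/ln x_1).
π(2577)/π(90) = 375/24 ≈ 15.6250;  PNT prediction ≈ 16.4042.

π(90) = 24 and π(2577) = 375, so π(2577)/π(90) ≈ 15.6250. The PNT-predicted ratio is (2577/ln(2577)) / (90/ln(90)) ≈ 16.4042. The two agree to within a few percent, as expected.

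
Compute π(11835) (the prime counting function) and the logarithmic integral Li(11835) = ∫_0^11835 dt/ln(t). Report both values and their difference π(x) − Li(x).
π(11835) = 1420;  Li(11835) ≈ 1443.52;  π(x) − Li(x) ≈ -23.52.

Direct count of primes ≤ 11835 gives π(11835) = 1420. Numerical evaluation of the logarithmic integral gives Li(11835) ≈ 1443.52. The difference π(x) − Li(x) ≈ -23.52 is typically negative for small/moderate x (Li(x) overestimates), though Littlewood's theorem shows this sign changes infinitely often.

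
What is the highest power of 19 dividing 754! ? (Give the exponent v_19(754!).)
v_19(754!) = 41

Legendre's formula: v_p(n!) = Σ_{k ≥ 1} ⌊n / p^k⌋. For p = 19, n = 754, the terms are:
  ⌊754/19^1⌋ = ⌊754/19⌋ = 39
  ⌊754/19^2⌋ = ⌊754/361⌋ = 2
(the next term ⌊754/19^3⌋ = 0, terminating the sum). Summing: v_19(754!) = 39 + 2 = 41.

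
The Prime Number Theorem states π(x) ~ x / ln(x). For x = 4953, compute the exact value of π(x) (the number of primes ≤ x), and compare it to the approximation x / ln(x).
π(4953) = 662;  x/ln(x) ≈ 582.18;  relative error ≈ 12.06%.

Directly count primes up to 4953: π(4953) = 662. The PNT approximation gives 4953/ln(4953) ≈ 4953/8.50775 ≈ 582.18. Relative error (π(x) − x/ln(x)) / π(x) ≈ 12.06%; the approximation is known to undercount slightly (Li(x) is a better estimate).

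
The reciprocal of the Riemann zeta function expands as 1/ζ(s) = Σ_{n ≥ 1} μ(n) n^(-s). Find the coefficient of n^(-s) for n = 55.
μ(55) = 1

Factor n = 55 = 5 · 11. μ(n) = 0 if any exponent ≥ 2 (not squarefree); otherwise μ(n) = (−1)^{ω(n)} where ω(n) is the number of distinct prime factors. Applying: μ(55) = 1.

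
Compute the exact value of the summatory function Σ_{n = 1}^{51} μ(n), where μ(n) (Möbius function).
Σ_{n ≤ 51} μ(n) = -2

Compute μ(n) for each 1 ≤ n ≤ 51: μ(1) = 1, μ(2) = -1, μ(3) = -1, μ(4) = 0, μ(5) = -1, μ(6) = 1, μ(7) = -1, μ(8) = 0, μ(9) = 0, μ(10) = 1, μ(11) = -1, μ(12) = 0, μ(13) = -1, μ(14) = 1, μ(15) = 1, μ(16) = 0, μ(17) = -1, μ(18) = 0, μ(19) = -1, μ(20) = 0, μ(21) = 1, μ(22) = 1, μ(23) = -1, μ(24) = 0, μ(25) = 0, μ(26) = 1, μ(27) = 0, μ(28) = 0, μ(29) = -1, μ(30) = -1, μ(31) = -1, μ(32) = 0, μ(33) = 1, μ(34) = 1, μ(35) = 1, μ(36) = 0, μ(37) = -1, μ(38) = 1, μ(39) = 1, μ(40) = 0, μ(41) = -1, μ(42) = -1, μ(43) = -1, μ(44) = 0, μ(45) = 0, μ(46) = 1, μ(47) = -1, μ(48) = 0, μ(49) = 0, μ(50) = 0, μ(51) = 1. Summing all 51 values: -2. (Mertens function M(x) = Σ_{n ≤ x} μ(n); on average M(x) should be small (PNT ⟺ M(x) = o(x)).)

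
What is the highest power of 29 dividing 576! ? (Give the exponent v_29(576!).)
v_29(576!) = 19

Legendre's formula: v_p(n!) = Σ_{k ≥ 1} ⌊n / p^k⌋. For p = 29, n = 576, the terms are:
  ⌊576/29^1⌋ = ⌊576/29⌋ = 19
(the next term ⌊576/29^2⌋ = 0, terminating the sum). Summing: v_29(576!) = 19 = 19.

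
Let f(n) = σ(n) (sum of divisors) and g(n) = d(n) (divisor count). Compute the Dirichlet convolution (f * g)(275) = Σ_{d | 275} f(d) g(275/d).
(σ * d)(275) = 644

Divisors of 275: [1, 5, 11, 25, 55, 275]. For each d | 275:
  d = 1: σ(1) · d(275/1) = 1 · 6 = 6
  d = 5: σ(5) · d(275/5) = 6 · 4 = 24
  d = 11: σ(11) · d(275/11) = 12 · 3 = 36
  d = 25: σ(25) · d(275/25) = 31 · 2 = 62
  d = 55: σ(55) · d(275/55) = 72 · 2 = 144
  d = 275: σ(275) · d(275/275) = 372 · 1 = 372
Summing: (σ * d)(275) = 6 + 24 + 36 + 62 + 144 + 372 = 644.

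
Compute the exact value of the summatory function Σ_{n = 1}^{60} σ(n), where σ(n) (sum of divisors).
Σ_{n ≤ 60} σ(n) = 3014

Compute σ(n) for each 1 ≤ n ≤ 60: σ(1) = 1, σ(2) = 3, σ(3) = 4, σ(4) = 7, σ(5) = 6, σ(6) = 12, σ(7) = 8, σ(8) = 15, σ(9) = 13, σ(10) = 18, σ(11) = 12, σ(12) = 28, σ(13) = 14, σ(14) = 24, σ(15) = 24, σ(16) = 31, σ(17) = 18, σ(18) = 39, σ(19) = 20, σ(20) = 42, σ(21) = 32, σ(22) = 36, σ(23) = 24, σ(24) = 60, σ(25) = 31, σ(26) = 42, σ(27) = 40, σ(28) = 56, σ(29) = 30, σ(30) = 72, σ(31) = 32, σ(32) = 63, σ(33) = 48, σ(34) = 54, σ(35) = 48, σ(36) = 91, σ(37) = 38, σ(38) = 60, σ(39) = 56, σ(40) = 90, σ(41) = 42, σ(42) = 96, σ(43) = 44, σ(44) = 84, σ(45) = 78, σ(46) = 72, σ(47) = 48, σ(48) = 124, σ(49) = 57, σ(50) = 93, σ(51) = 72, σ(52) = 98, σ(53) = 54, σ(54) = 120, σ(55) = 72, σ(56) = 120, σ(57) = 80, σ(58) = 90, σ(59) = 60, σ(60) = 168. Summing all 60 values: 3014. (Average order: Σ_{n ≤ x} σ(n) ~ (π²/12) x². For x = 60, (π²/12)·60² ≈ 2960.88.)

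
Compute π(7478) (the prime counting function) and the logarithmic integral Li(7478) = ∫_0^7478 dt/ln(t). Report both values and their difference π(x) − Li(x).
π(7478) = 946;  Li(7478) ≈ 968.12;  π(x) − Li(x) ≈ -22.12.

Direct count of primes ≤ 7478 gives π(7478) = 946. Numerical evaluation of the logarithmic integral gives Li(7478) ≈ 968.12. The difference π(x) − Li(x) ≈ -22.12 is typically negative for small/moderate x (Li(x) overestimates), though Littlewood's theorem shows this sign changes infinitely often.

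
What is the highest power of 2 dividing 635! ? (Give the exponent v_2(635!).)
v_2(635!) = 628

Legendre's formula: v_p(n!) = Σ_{k ≥ 1} ⌊n / p^k⌋. For p = 2, n = 635, the terms are:
  ⌊635/2^1⌋ = ⌊635/2⌋ = 317
  ⌊635/2^2⌋ = ⌊635/4⌋ = 158
  ⌊635/2^3⌋ = ⌊635/8⌋ = 79
  ⌊635/2^4⌋ = ⌊635/16⌋ = 39
  ⌊635/2^5⌋ = ⌊635/32⌋ = 19
  ⌊635/2^6⌋ = ⌊635/64⌋ = 9
  ⌊635/2^7⌋ = ⌊635/128⌋ = 4
  ⌊635/2^8⌋ = ⌊635/256⌋ = 2
  ⌊635/2^9⌋ = ⌊635/512⌋ = 1
(the next term ⌊635/2^10⌋ = 0, terminating the sum). Summing: v_2(635!) = 317 + 158 + 79 + 39 + 19 + 9 + 4 + 2 + 1 = 628.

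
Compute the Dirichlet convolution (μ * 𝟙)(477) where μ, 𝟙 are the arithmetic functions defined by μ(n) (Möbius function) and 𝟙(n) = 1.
(μ * 𝟙)(477) = 0

Divisors of 477: [1, 3, 9, 53, 159, 477]. For each d | 477:
  d = 1: μ(1) · 𝟙(477/1) = 1 · 1 = 1
  d = 3: μ(3) · 𝟙(477/3) = -1 · 1 = -1
  d = 9: μ(9) · 𝟙(477/9) = 0 · 1 = 0
  d = 53: μ(53) · 𝟙(477/53) = -1 · 1 = -1
  d = 159: μ(159) · 𝟙(477/159) = 1 · 1 = 1
  d = 477: μ(477) · 𝟙(477/477) = 0 · 1 = 0
Summing: (μ * 𝟙)(477) = 1 + -1 + 0 + -1 + 1 + 0 = 0.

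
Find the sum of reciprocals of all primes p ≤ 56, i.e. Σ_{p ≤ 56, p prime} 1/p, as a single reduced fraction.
Σ 1/p = 54766551458687142251/32589158477190044730

π(56) = 16, so the primes ≤ 56 are [2, 3, 5, 7, 11, 13, 17, 19, 23, 29, 31, 37, 41, 43, 47, 53]. Summing 1/p over these primes: 54766551458687142251/32589158477190044730 ≈ 1.6805. Mertens estimate ln ln(56) + 0.2615 ≈ 1.6541.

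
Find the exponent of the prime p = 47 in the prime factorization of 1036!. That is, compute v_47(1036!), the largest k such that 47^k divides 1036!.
v_47(1036!) = 22

Legendre's formula: v_p(n!) = Σ_{k ≥ 1} ⌊n / p^k⌋. For p = 47, n = 1036, the terms are:
  ⌊1036/47^1⌋ = ⌊1036/47⌋ = 22
(the next term ⌊1036/47^2⌋ = 0, terminating the sum). Summing: v_47(1036!) = 22 = 22.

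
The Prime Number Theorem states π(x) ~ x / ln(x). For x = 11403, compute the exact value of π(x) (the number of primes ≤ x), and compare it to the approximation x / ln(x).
π(11403) = 1376;  x/ln(x) ≈ 1220.66;  relative error ≈ 11.29%.

Directly count primes up to 11403: π(11403) = 1376. The PNT approximation gives 11403/ln(11403) ≈ 11403/9.34163 ≈ 1220.66. Relative error (π(x) − x/ln(x)) / π(x) ≈ 11.29%; the approximation is known to undercount slightly (Li(x) is a better estimate).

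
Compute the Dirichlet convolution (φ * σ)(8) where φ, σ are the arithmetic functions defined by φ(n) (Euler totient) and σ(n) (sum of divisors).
(φ * σ)(8) = 32

Divisors of 8: [1, 2, 4, 8]. For each d | 8:
  d = 1: φ(1) · σ(8/1) = 1 · 15 = 15
  d = 2: φ(2) · σ(8/2) = 1 · 7 = 7
  d = 4: φ(4) · σ(8/4) = 2 · 3 = 6
  d = 8: φ(8) · σ(8/8) = 4 · 1 = 4
Summing: (φ * σ)(8) = 15 + 7 + 6 + 4 = 32.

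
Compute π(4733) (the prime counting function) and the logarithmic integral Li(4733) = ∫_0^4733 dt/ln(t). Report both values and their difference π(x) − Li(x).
π(4733) = 639;  Li(4733) ≈ 652.83;  π(x) − Li(x) ≈ -13.83.

Direct count of primes ≤ 4733 gives π(4733) = 639. Numerical evaluation of the logarithmic integral gives Li(4733) ≈ 652.83. The difference π(x) − Li(x) ≈ -13.83 is typically negative for small/moderate x (Li(x) overestimates), though Littlewood's theorem shows this sign changes infinitely often.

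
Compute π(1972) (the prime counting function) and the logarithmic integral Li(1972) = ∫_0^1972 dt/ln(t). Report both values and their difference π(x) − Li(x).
π(1972) = 297;  Li(1972) ≈ 311.12;  π(x) − Li(x) ≈ -14.12.

Direct count of primes ≤ 1972 gives π(1972) = 297. Numerical evaluation of the logarithmic integral gives Li(1972) ≈ 311.12. The difference π(x) − Li(x) ≈ -14.12 is typically negative for small/moderate x (Li(x) overestimates), though Littlewood's theorem shows this sign changes infinitely often.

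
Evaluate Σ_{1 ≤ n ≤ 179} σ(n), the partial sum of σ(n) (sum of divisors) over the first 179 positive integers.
Σ_{n ≤ 179} σ(n) = 26274

Compute σ(n) for each 1 ≤ n ≤ 179: σ(1) = 1, σ(2) = 3, σ(3) = 4, σ(4) = 7, σ(5) = 6, σ(6) = 12, σ(7) = 8, σ(8) = 15, σ(9) = 13, σ(10) = 18, σ(11) = 12, σ(12) = 28, σ(13) = 14, σ(14) = 24, σ(15) = 24, σ(16) = 31, σ(17) = 18, σ(18) = 39, σ(19) = 20, σ(20) = 42, σ(21) = 32, σ(22) = 36, σ(23) = 24, σ(24) = 60, σ(25) = 31, σ(26) = 42, σ(27) = 40, σ(28) = 56, σ(29) = 30, σ(30) = 72, σ(31) = 32, σ(32) = 63, σ(33) = 48, σ(34) = 54, σ(35) = 48, σ(36) = 91, σ(37) = 38, σ(38) = 60, σ(39) = 56, σ(40) = 90, σ(41) = 42, σ(42) = 96, σ(43) = 44, σ(44) = 84, σ(45) = 78, σ(46) = 72, σ(47) = 48, σ(48) = 124, σ(49) = 57, σ(50) = 93, σ(51) = 72, σ(52) = 98, σ(53) = 54, σ(54) = 120, σ(55) = 72, σ(56) = 120, σ(57) = 80, σ(58) = 90, σ(59) = 60, σ(60) = 168, σ(61) = 62, σ(62) = 96, σ(63) = 104, σ(64) = 127, σ(65) = 84, σ(66) = 144, σ(67) = 68, σ(68) = 126, σ(69) = 96, σ(70) = 144, σ(71) = 72, σ(72) = 195, σ(73) = 74, σ(74) = 114, σ(75) = 124, σ(76) = 140, σ(77) = 96, σ(78) = 168, σ(79) = 80, σ(80) = 186, σ(81) = 121, σ(82) = 126, σ(83) = 84, σ(84) = 224, σ(85) = 108, σ(86) = 132, σ(87) = 120, σ(88) = 180, σ(89) = 90, σ(90) = 234, σ(91) = 112, σ(92) = 168, σ(93) = 128, σ(94) = 144, σ(95) = 120, σ(96) = 252, σ(97) = 98, σ(98) = 171, σ(99) = 156, σ(100) = 217, σ(101) = 102, σ(102) = 216, σ(103) = 104, σ(104) = 210, σ(105) = 192, σ(106) = 162, σ(107) = 108, σ(108) = 280, σ(109) = 110, σ(110) = 216, σ(111) = 152, σ(112) = 248, σ(113) = 114, σ(114) = 240, σ(115) = 144, σ(116) = 210, σ(117) = 182, σ(118) = 180, σ(119) = 144, σ(120) = 360, σ(121) = 133, σ(122) = 186, σ(123) = 168, σ(124) = 224, σ(125) = 156, σ(126) = 312, σ(127) = 128, σ(128) = 255, σ(129) = 176, σ(130) = 252, σ(131) = 132, σ(132) = 336, σ(133) = 160, σ(134) = 204, σ(135) = 240, σ(136) = 270, σ(137) = 138, σ(138) = 288, σ(139) = 140, σ(140) = 336, σ(141) = 192, σ(142) = 216, σ(143) = 168, σ(144) = 403, σ(145) = 180, σ(146) = 222, σ(147) = 228, σ(148) = 266, σ(149) = 150, σ(150) = 372, σ(151) = 152, σ(152) = 300, σ(153) = 234, σ(154) = 288, σ(155) = 192, σ(156) = 392, σ(157) = 158, σ(158) = 240, σ(159) = 216, σ(160) = 378, σ(161) = 192, σ(162) = 363, σ(163) = 164, σ(164) = 294, σ(165) = 288, σ(166) = 252, σ(167) = 168, σ(168) = 480, σ(169) = 183, σ(170) = 324, σ(171) = 260, σ(172) = 308, σ(173) = 174, σ(174) = 360, σ(175) = 248, σ(176) = 372, σ(177) = 240, σ(178) = 270, σ(179) = 180. Summing all 179 values: 26274. (Average order: Σ_{n ≤ x} σ(n) ~ (π²/12) x². For x = 179, (π²/12)·179² ≈ 26352.67.)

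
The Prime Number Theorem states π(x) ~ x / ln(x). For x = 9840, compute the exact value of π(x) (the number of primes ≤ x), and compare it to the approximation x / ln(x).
π(9840) = 1214;  x/ln(x) ≈ 1070.24;  relative error ≈ 11.84%.

Directly count primes up to 9840: π(9840) = 1214. The PNT approximation gives 9840/ln(9840) ≈ 9840/9.19421 ≈ 1070.24. Relative error (π(x) − x/ln(x)) / π(x) ≈ 11.84%; the approximation is known to undercount slightly (Li(x) is a better estimate).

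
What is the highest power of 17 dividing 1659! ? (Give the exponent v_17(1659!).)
v_17(1659!) = 102

Legendre's formula: v_p(n!) = Σ_{k ≥ 1} ⌊n / p^k⌋. For p = 17, n = 1659, the terms are:
  ⌊1659/17^1⌋ = ⌊1659/17⌋ = 97
  ⌊1659/17^2⌋ = ⌊1659/289⌋ = 5
(the next term ⌊1659/17^3⌋ = 0, terminating the sum). Summing: v_17(1659!) = 97 + 5 = 102.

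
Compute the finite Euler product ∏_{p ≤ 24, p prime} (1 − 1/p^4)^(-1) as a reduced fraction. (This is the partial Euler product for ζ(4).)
∏ = 179711034607426083154393/166042662475294310400000

The primes p ≤ 24 are [2, 3, 5, 7, 11, 13, 17, 19, 23]. For each prime, (1 − 1/p^4)^(-1) = p^4 / (p^4 − 1). The product is (1 − 1/2^4)^(-1), (1 − 1/3^4)^(-1), (1 − 1/5^4)^(-1), (1 − 1/7^4)^(-1), (1 − 1/11^4)^(-1), (1 − 1/13^4)^(-1), (1 − 1/17^4)^(-1), (1 − 1/19^4)^(-1), (1 − 1/23^4)^(-1) = ∏ p^4 / (p^4 − 1) = 179711034607426083154393/166042662475294310400000.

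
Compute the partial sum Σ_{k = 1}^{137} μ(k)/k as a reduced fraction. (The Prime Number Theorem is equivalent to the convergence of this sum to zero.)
Σ μ(k)/k = -16600694851544658808049622411527369069912658611321/36023908815105000242838968099460216033691851270505155

Values of μ(k) for 1 ≤ k ≤ 137: μ(1) = 1, μ(2) = -1, μ(3) = -1, μ(5) = -1, μ(6) = 1, μ(7) = -1, μ(10) = 1, μ(11) = -1, μ(13) = -1, μ(14) = 1, μ(15) = 1, μ(17) = -1, μ(19) = -1, μ(21) = 1, μ(22) = 1, μ(23) = -1, μ(26) = 1, μ(29) = -1, μ(30) = -1, μ(31) = -1, μ(33) = 1, μ(34) = 1, μ(35) = 1, μ(37) = -1, μ(38) = 1, μ(39) = 1, μ(41) = -1, μ(42) = -1, μ(43) = -1, μ(46) = 1, μ(47) = -1, μ(51) = 1, μ(53) = -1, μ(55) = 1, μ(57) = 1, μ(58) = 1, μ(59) = -1, μ(61) = -1, μ(62) = 1, μ(65) = 1, μ(66) = -1, μ(67) = -1, μ(69) = 1, μ(70) = -1, μ(71) = -1, μ(73) = -1, μ(74) = 1, μ(77) = 1, μ(78) = -1, μ(79) = -1, μ(82) = 1, μ(83) = -1, μ(85) = 1, μ(86) = 1, μ(87) = 1, μ(89) = -1, μ(91) = 1, μ(93) = 1, μ(94) = 1, μ(95) = 1, μ(97) = -1, μ(101) = -1, μ(102) = -1, μ(103) = -1, μ(105) = -1, μ(106) = 1, μ(107) = -1, μ(109) = -1, μ(110) = -1, μ(111) = 1, μ(113) = -1, μ(114) = -1, μ(115) = 1, μ(118) = 1, μ(119) = 1, μ(122) = 1, μ(123) = 1, μ(127) = -1, μ(129) = 1, μ(130) = -1, μ(131) = -1, μ(133) = 1, μ(134) = 1, μ(137) = -1, with μ = 0 on non-squarefree integers. Summing μ(k)/k for k where μ(k) ≠ 0 gives -16600694851544658808049622411527369069912658611321/36023908815105000242838968099460216033691851270505155 ≈ -0.0005. (PNT ⟺ this sum → 0 as n → ∞.)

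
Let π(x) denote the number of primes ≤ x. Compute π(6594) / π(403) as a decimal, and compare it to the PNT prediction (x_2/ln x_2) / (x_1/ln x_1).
π(6594)/π(403) = 852/79 ≈ 10.7848;  PNT prediction ≈ 11.1618.

π(403) = 79 and π(6594) = 852, so π(6594)/π(403) ≈ 10.7848. The PNT-predicted ratio is (6594/ln(6594)) / (403/ln(403)) ≈ 11.1618. The two agree to within a few percent, as expected.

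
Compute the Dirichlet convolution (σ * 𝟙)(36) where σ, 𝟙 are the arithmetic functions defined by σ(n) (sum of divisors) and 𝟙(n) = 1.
(σ * 𝟙)(36) = 198

Divisors of 36: [1, 2, 3, 4, 6, 9, 12, 18, 36]. For each d | 36:
  d = 1: σ(1) · 𝟙(36/1) = 1 · 1 = 1
  d = 2: σ(2) · 𝟙(36/2) = 3 · 1 = 3
  d = 3: σ(3) · 𝟙(36/3) = 4 · 1 = 4
  d = 4: σ(4) · 𝟙(36/4) = 7 · 1 = 7
  d = 6: σ(6) · 𝟙(36/6) = 12 · 1 = 12
  d = 9: σ(9) · 𝟙(36/9) = 13 · 1 = 13
  d = 12: σ(12) · 𝟙(36/12) = 28 · 1 = 28
  d = 18: σ(18) · 𝟙(36/18) = 39 · 1 = 39
  d = 36: σ(36) · 𝟙(36/36) = 91 · 1 = 91
Summing: (σ * 𝟙)(36) = 1 + 3 + 4 + 7 + 12 + 13 + 28 + 39 + 91 = 198.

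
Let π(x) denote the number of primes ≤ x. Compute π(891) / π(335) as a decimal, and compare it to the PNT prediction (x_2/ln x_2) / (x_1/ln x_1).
π(891)/π(335) = 154/67 ≈ 2.2985;  PNT prediction ≈ 2.2767.

π(335) = 67 and π(891) = 154, so π(891)/π(335) ≈ 2.2985. The PNT-predicted ratio is (891/ln(891)) / (335/ln(335)) ≈ 2.2767. The two agree to within a few percent, as expected.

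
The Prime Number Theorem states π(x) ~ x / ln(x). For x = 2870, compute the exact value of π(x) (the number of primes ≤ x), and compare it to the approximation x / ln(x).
π(2870) = 416;  x/ln(x) ≈ 360.46;  relative error ≈ 13.35%.

Directly count primes up to 2870: π(2870) = 416. The PNT approximation gives 2870/ln(2870) ≈ 2870/7.96207 ≈ 360.46. Relative error (π(x) − x/ln(x)) / π(x) ≈ 13.35%; the approximation is known to undercount slightly (Li(x) is a better estimate).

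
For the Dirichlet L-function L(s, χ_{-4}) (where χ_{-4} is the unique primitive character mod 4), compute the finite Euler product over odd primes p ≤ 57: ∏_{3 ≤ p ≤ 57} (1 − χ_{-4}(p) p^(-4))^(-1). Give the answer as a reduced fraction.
∏ = 257364431333305770108011762895409938991497014556861335561/260241495905762991772533773778373936417391479107040051200

The odd primes p ≤ 57 are [3, 5, 7, 11, 13, 17, 19, 23, 29, 31, 37, 41, 43, 47, 53]. For each, χ(p) = 1 if p ≡ 1 mod 4, χ(p) = −1 if p ≡ 3 mod 4. Taking (1 − χ(p)/p^4)^(-1) = p^4/(p^4 − χ(p)): (1 − (-1)/3^4)^(-1) · (1 − (1)/5^4)^(-1) · (1 − (-1)/7^4)^(-1) · (1 − (-1)/11^4)^(-1) · (1 − (1)/13^4)^(-1) · (1 − (1)/17^4)^(-1) · (1 − (-1)/19^4)^(-1) · (1 − (-1)/23^4)^(-1) · (1 − (1)/29^4)^(-1) · (1 − (-1)/31^4)^(-1) · (1 − (1)/37^4)^(-1) · (1 − (1)/41^4)^(-1) · (1 − (-1)/43^4)^(-1) · (1 − (-1)/47^4)^(-1) · (1 − (1)/53^4)^(-1) = 257364431333305770108011762895409938991497014556861335561/260241495905762991772533773778373936417391479107040051200.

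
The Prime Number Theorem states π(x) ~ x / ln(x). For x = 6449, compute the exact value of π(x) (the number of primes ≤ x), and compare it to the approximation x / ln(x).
π(6449) = 837;  x/ln(x) ≈ 735.21;  relative error ≈ 12.16%.

Directly count primes up to 6449: π(6449) = 837. The PNT approximation gives 6449/ln(6449) ≈ 6449/8.77168 ≈ 735.21. Relative error (π(x) − x/ln(x)) / π(x) ≈ 12.16%; the approximation is known to undercount slightly (Li(x) is a better estimate).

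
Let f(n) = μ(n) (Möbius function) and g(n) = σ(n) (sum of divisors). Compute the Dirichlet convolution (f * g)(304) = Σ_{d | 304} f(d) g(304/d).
(μ * σ)(304) = 304

Divisors of 304: [1, 2, 4, 8, 16, 19, 38, 76, 152, 304]. For each d | 304:
  d = 1: μ(1) · σ(304/1) = 1 · 620 = 620
  d = 2: μ(2) · σ(304/2) = -1 · 300 = -300
  d = 4: μ(4) · σ(304/4) = 0 · 140 = 0
  d = 8: μ(8) · σ(304/8) = 0 · 60 = 0
  d = 16: μ(16) · σ(304/16) = 0 · 20 = 0
  d = 19: μ(19) · σ(304/19) = -1 · 31 = -31
  d = 38: μ(38) · σ(304/38) = 1 · 15 = 15
  d = 76: μ(76) · σ(304/76) = 0 · 7 = 0
  d = 152: μ(152) · σ(304/152) = 0 · 3 = 0
  d = 304: μ(304) · σ(304/304) = 0 · 1 = 0
Summing: (μ * σ)(304) = 620 + -300 + 0 + 0 + 0 + -31 + 15 + 0 + 0 + 0 = 304.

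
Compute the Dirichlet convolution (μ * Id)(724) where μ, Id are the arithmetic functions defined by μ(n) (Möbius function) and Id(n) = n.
(μ * Id)(724) = 360

Divisors of 724: [1, 2, 4, 181, 362, 724]. For each d | 724:
  d = 1: μ(1) · Id(724/1) = 1 · 724 = 724
  d = 2: μ(2) · Id(724/2) = -1 · 362 = -362
  d = 4: μ(4) · Id(724/4) = 0 · 181 = 0
  d = 181: μ(181) · Id(724/181) = -1 · 4 = -4
  d = 362: μ(362) · Id(724/362) = 1 · 2 = 2
  d = 724: μ(724) · Id(724/724) = 0 · 1 = 0
Summing: (μ * Id)(724) = 724 + -362 + 0 + -4 + 2 + 0 = 360.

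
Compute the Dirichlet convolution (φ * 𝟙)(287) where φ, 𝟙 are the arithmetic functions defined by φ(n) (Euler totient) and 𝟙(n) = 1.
(φ * 𝟙)(287) = 287

Divisors of 287: [1, 7, 41, 287]. For each d | 287:
  d = 1: φ(1) · 𝟙(287/1) = 1 · 1 = 1
  d = 7: φ(7) · 𝟙(287/7) = 6 · 1 = 6
  d = 41: φ(41) · 𝟙(287/41) = 40 · 1 = 40
  d = 287: φ(287) · 𝟙(287/287) = 240 · 1 = 240
Summing: (φ * 𝟙)(287) = 1 + 6 + 40 + 240 = 287.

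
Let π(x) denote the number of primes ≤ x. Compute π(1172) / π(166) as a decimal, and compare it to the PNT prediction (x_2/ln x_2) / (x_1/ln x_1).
π(1172)/π(166) = 193/38 ≈ 5.0789;  PNT prediction ≈ 5.1075.

π(166) = 38 and π(1172) = 193, so π(1172)/π(166) ≈ 5.0789. The PNT-predicted ratio is (1172/ln(1172)) / (166/ln(166)) ≈ 5.1075. The two agree to within a few percent, as expected.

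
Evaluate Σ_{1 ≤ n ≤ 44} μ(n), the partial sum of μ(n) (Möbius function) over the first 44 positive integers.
Σ_{n ≤ 44} μ(n) = -3

Compute μ(n) for each 1 ≤ n ≤ 44: μ(1) = 1, μ(2) = -1, μ(3) = -1, μ(4) = 0, μ(5) = -1, μ(6) = 1, μ(7) = -1, μ(8) = 0, μ(9) = 0, μ(10) = 1, μ(11) = -1, μ(12) = 0, μ(13) = -1, μ(14) = 1, μ(15) = 1, μ(16) = 0, μ(17) = -1, μ(18) = 0, μ(19) = -1, μ(20) = 0, μ(21) = 1, μ(22) = 1, μ(23) = -1, μ(24) = 0, μ(25) = 0, μ(26) = 1, μ(27) = 0, μ(28) = 0, μ(29) = -1, μ(30) = -1, μ(31) = -1, μ(32) = 0, μ(33) = 1, μ(34) = 1, μ(35) = 1, μ(36) = 0, μ(37) = -1, μ(38) = 1, μ(39) = 1, μ(40) = 0, μ(41) = -1, μ(42) = -1, μ(43) = -1, μ(44) = 0. Summing all 44 values: -3. (Mertens function M(x) = Σ_{n ≤ x} μ(n); on average M(x) should be small (PNT ⟺ M(x) = o(x)).)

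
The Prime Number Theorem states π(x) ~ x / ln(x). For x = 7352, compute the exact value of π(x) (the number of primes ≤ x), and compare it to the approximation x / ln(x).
π(7352) = 937;  x/ln(x) ≈ 825.81;  relative error ≈ 11.87%.

Directly count primes up to 7352: π(7352) = 937. The PNT approximation gives 7352/ln(7352) ≈ 7352/8.90273 ≈ 825.81. Relative error (π(x) − x/ln(x)) / π(x) ≈ 11.87%; the approximation is known to undercount slightly (Li(x) is a better estimate).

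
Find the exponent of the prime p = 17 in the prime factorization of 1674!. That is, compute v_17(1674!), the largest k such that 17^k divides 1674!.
v_17(1674!) = 103

Legendre's formula: v_p(n!) = Σ_{k ≥ 1} ⌊n / p^k⌋. For p = 17, n = 1674, the terms are:
  ⌊1674/17^1⌋ = ⌊1674/17⌋ = 98
  ⌊1674/17^2⌋ = ⌊1674/289⌋ = 5
(the next term ⌊1674/17^3⌋ = 0, terminating the sum). Summing: v_17(1674!) = 98 + 5 = 103.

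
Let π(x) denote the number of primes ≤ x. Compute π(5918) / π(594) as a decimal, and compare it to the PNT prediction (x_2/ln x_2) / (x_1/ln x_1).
π(5918)/π(594) = 777/108 ≈ 7.1944;  PNT prediction ≈ 7.3260.

π(594) = 108 and π(5918) = 777, so π(5918)/π(594) ≈ 7.1944. The PNT-predicted ratio is (5918/ln(5918)) / (594/ln(594)) ≈ 7.3260. The two agree to within a few percent, as expected.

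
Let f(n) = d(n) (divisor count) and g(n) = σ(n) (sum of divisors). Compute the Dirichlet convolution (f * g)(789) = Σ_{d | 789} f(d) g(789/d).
(d * σ)(789) = 1596

Divisors of 789: [1, 3, 263, 789]. For each d | 789:
  d = 1: d(1) · σ(789/1) = 1 · 1056 = 1056
  d = 3: d(3) · σ(789/3) = 2 · 264 = 528
  d = 263: d(263) · σ(789/263) = 2 · 4 = 8
  d = 789: d(789) · σ(789/789) = 4 · 1 = 4
Summing: (d * σ)(789) = 1056 + 528 + 8 + 4 = 1596.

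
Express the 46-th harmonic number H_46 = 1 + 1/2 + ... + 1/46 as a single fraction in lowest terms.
H_46 = 5943339269060627227/1345655451257488800

Direct summation: H_46 = 1 + 1/2 + ... + 1/46. The least common denominator is lcm(1, ..., 46) = 9419588158802421600; over this denominator the numerator is 9419588158802421600 + 4709794079401210800 + 3139862719600807200 + 2354897039700605400 + 1883917631760484320 + 1569931359800403600 + 1345655451257488800 + 1177448519850302700 + 1046620906533602400 + 941958815880242160 + 856326196254765600 + 784965679900201800 + 724583704523263200 + 672827725628744400 + 627972543920161440 + 588724259925151350 + 554093421106024800 + 523310453266801200 + 495767797831706400 + 470979407940121080 + 448551817085829600 + 428163098127382800 + 409547311252279200 + 392482839950100900 + 376783526352096864 + 362291852261631600 + 348873635511200800 + 336413862814372200 + 324813384786290400 + 313986271960080720 + 303857682542013600 + 294362129962575675 + 285442065418255200 + 277046710553012400 + 269131090251497760 + 261655226633400600 + 254583463751416800 + 247883898915853200 + 241527901507754400 + 235489703970060540 + 229746052653717600 + 224275908542914800 + 219060189739591200 + 214081549063691400 + 209324181306720480 + 204773655626139600 = 41603374883424390589, so H_46 = 41603374883424390589/9419588158802421600; reducing by gcd(41603374883424390589, 9419588158802421600) = 7 gives 5943339269060627227/1345655451257488800 ≈ 4.41669. (The PNT-adjacent estimate ln(46) + γ ≈ 4.40586 matches within O(1/n).)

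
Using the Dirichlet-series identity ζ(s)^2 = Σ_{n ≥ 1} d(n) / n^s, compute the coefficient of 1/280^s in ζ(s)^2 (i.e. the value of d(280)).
d(280) = 16

ζ(s)^2 = (Σ 1/m^s)(Σ 1/k^s). The coefficient of 1/n^s in the product is the number of ordered pairs (m, k) with mk = n, which equals d(n). For n = 280, divisors are [1, 2, 4, 5, 7, 8, 10, 14, 20, 28, 35, 40, 56, 70, 140, 280], so d(280) = 16.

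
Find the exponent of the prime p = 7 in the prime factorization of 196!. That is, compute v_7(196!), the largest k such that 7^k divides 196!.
v_7(196!) = 32

Legendre's formula: v_p(n!) = Σ_{k ≥ 1} ⌊n / p^k⌋. For p = 7, n = 196, the terms are:
  ⌊196/7^1⌋ = ⌊196/7⌋ = 28
  ⌊196/7^2⌋ = ⌊196/49⌋ = 4
(the next term ⌊196/7^3⌋ = 0, terminating the sum). Summing: v_7(196!) = 28 + 4 = 32.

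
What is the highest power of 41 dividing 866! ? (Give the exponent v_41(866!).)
v_41(866!) = 21

Legendre's formula: v_p(n!) = Σ_{k ≥ 1} ⌊n / p^k⌋. For p = 41, n = 866, the terms are:
  ⌊866/41^1⌋ = ⌊866/41⌋ = 21
(the next term ⌊866/41^2⌋ = 0, terminating the sum). Summing: v_41(866!) = 21 = 21.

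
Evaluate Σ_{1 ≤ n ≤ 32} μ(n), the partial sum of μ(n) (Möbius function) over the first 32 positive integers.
Σ_{n ≤ 32} μ(n) = -4

Compute μ(n) for each 1 ≤ n ≤ 32: μ(1) = 1, μ(2) = -1, μ(3) = -1, μ(4) = 0, μ(5) = -1, μ(6) = 1, μ(7) = -1, μ(8) = 0, μ(9) = 0, μ(10) = 1, μ(11) = -1, μ(12) = 0, μ(13) = -1, μ(14) = 1, μ(15) = 1, μ(16) = 0, μ(17) = -1, μ(18) = 0, μ(19) = -1, μ(20) = 0, μ(21) = 1, μ(22) = 1, μ(23) = -1, μ(24) = 0, μ(25) = 0, μ(26) = 1, μ(27) = 0, μ(28) = 0, μ(29) = -1, μ(30) = -1, μ(31) = -1, μ(32) = 0. Summing all 32 values: -4. (Mertens function M(x) = Σ_{n ≤ x} μ(n); on average M(x) should be small (PNT ⟺ M(x) = o(x)).)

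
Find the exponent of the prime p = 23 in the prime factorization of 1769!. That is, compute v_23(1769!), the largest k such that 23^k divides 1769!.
v_23(1769!) = 79

Legendre's formula: v_p(n!) = Σ_{k ≥ 1} ⌊n / p^k⌋. For p = 23, n = 1769, the terms are:
  ⌊1769/23^1⌋ = ⌊1769/23⌋ = 76
  ⌊1769/23^2⌋ = ⌊1769/529⌋ = 3
(the next term ⌊1769/23^3⌋ = 0, terminating the sum). Summing: v_23(1769!) = 76 + 3 = 79.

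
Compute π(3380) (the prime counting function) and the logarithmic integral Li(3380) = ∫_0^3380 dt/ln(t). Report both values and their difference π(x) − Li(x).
π(3380) = 476;  Li(3380) ≈ 489.86;  π(x) − Li(x) ≈ -13.86.

Direct count of primes ≤ 3380 gives π(3380) = 476. Numerical evaluation of the logarithmic integral gives Li(3380) ≈ 489.86. The difference π(x) − Li(x) ≈ -13.86 is typically negative for small/moderate x (Li(x) overestimates), though Littlewood's theorem shows this sign changes infinitely often.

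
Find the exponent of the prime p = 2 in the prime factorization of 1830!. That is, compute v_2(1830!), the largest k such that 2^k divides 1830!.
v_2(1830!) = 1824

Legendre's formula: v_p(n!) = Σ_{k ≥ 1} ⌊n / p^k⌋. For p = 2, n = 1830, the terms are:
  ⌊1830/2^1⌋ = ⌊1830/2⌋ = 915
  ⌊1830/2^2⌋ = ⌊1830/4⌋ = 457
  ⌊1830/2^3⌋ = ⌊1830/8⌋ = 228
  ⌊1830/2^4⌋ = ⌊1830/16⌋ = 114
  ⌊1830/2^5⌋ = ⌊1830/32⌋ = 57
  ⌊1830/2^6⌋ = ⌊1830/64⌋ = 28
  ⌊1830/2^7⌋ = ⌊1830/128⌋ = 14
  ⌊1830/2^8⌋ = ⌊1830/256⌋ = 7
  ⌊1830/2^9⌋ = ⌊1830/512⌋ = 3
  ⌊1830/2^10⌋ = ⌊1830/1024⌋ = 1
(the next term ⌊1830/2^11⌋ = 0, terminating the sum). Summing: v_2(1830!) = 915 + 457 + 228 + 114 + 57 + 28 + 14 + 7 + 3 + 1 = 1824.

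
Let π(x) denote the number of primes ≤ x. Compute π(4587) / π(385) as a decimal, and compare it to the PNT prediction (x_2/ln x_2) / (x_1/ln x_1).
π(4587)/π(385) = 620/76 ≈ 8.1579;  PNT prediction ≈ 8.4129.

π(385) = 76 and π(4587) = 620, so π(4587)/π(385) ≈ 8.1579. The PNT-predicted ratio is (4587/ln(4587)) / (385/ln(385)) ≈ 8.4129. The two agree to within a few percent, as expected.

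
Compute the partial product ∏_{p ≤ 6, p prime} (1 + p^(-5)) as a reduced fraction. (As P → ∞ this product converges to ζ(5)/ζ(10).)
∏ = 349591/337500

The primes p ≤ 6 are [2, 3, 5]. For each, (1 + 1/p^5) = (p^5 + 1)/p^5. Multiplying these fractions over p ∈ [2, 3, 5] gives 349591/337500. (In the limit P → ∞ this tends to ζ(5)/ζ(10).)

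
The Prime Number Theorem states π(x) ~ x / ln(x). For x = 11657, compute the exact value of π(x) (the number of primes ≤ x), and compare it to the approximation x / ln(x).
π(11657) = 1400;  x/ln(x) ≈ 1244.92;  relative error ≈ 11.08%.

Directly count primes up to 11657: π(11657) = 1400. The PNT approximation gives 11657/ln(11657) ≈ 11657/9.36366 ≈ 1244.92. Relative error (π(x) − x/ln(x)) / π(x) ≈ 11.08%; the approximation is known to undercount slightly (Li(x) is a better estimate).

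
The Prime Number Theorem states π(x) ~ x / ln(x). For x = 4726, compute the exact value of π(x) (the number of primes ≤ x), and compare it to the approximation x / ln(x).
π(4726) = 637;  x/ln(x) ≈ 558.57;  relative error ≈ 12.31%.

Directly count primes up to 4726: π(4726) = 637. The PNT approximation gives 4726/ln(4726) ≈ 4726/8.46083 ≈ 558.57. Relative error (π(x) − x/ln(x)) / π(x) ≈ 12.31%; the approximation is known to undercount slightly (Li(x) is a better estimate).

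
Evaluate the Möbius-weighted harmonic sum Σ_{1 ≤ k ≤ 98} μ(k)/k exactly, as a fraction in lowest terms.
Σ μ(k)/k = 11962644395524974654034383169459538/384261327324253070792183691221959345

Values of μ(k) for 1 ≤ k ≤ 98: μ(1) = 1, μ(2) = -1, μ(3) = -1, μ(5) = -1, μ(6) = 1, μ(7) = -1, μ(10) = 1, μ(11) = -1, μ(13) = -1, μ(14) = 1, μ(15) = 1, μ(17) = -1, μ(19) = -1, μ(21) = 1, μ(22) = 1, μ(23) = -1, μ(26) = 1, μ(29) = -1, μ(30) = -1, μ(31) = -1, μ(33) = 1, μ(34) = 1, μ(35) = 1, μ(37) = -1, μ(38) = 1, μ(39) = 1, μ(41) = -1, μ(42) = -1, μ(43) = -1, μ(46) = 1, μ(47) = -1, μ(51) = 1, μ(53) = -1, μ(55) = 1, μ(57) = 1, μ(58) = 1, μ(59) = -1, μ(61) = -1, μ(62) = 1, μ(65) = 1, μ(66) = -1, μ(67) = -1, μ(69) = 1, μ(70) = -1, μ(71) = -1, μ(73) = -1, μ(74) = 1, μ(77) = 1, μ(78) = -1, μ(79) = -1, μ(82) = 1, μ(83) = -1, μ(85) = 1, μ(86) = 1, μ(87) = 1, μ(89) = -1, μ(91) = 1, μ(93) = 1, μ(94) = 1, μ(95) = 1, μ(97) = -1, with μ = 0 on non-squarefree integers. Summing μ(k)/k for k where μ(k) ≠ 0 gives 11962644395524974654034383169459538/384261327324253070792183691221959345 ≈ 0.0311. (PNT ⟺ this sum → 0 as n → ∞.)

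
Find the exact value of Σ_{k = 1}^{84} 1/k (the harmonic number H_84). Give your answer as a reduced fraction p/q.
H_84 = 3681181948368536301765969745576439759/734184632222154704090370027645633600

Direct summation: H_84 = 1 + 1/2 + ... + 1/84. The least common denominator is lcm(1, ..., 84) = 8076030954443701744994070304101969600; over this denominator the numerator is 8076030954443701744994070304101969600 + 4038015477221850872497035152050984800 + 2692010318147900581664690101367323200 + 2019007738610925436248517576025492400 + 1615206190888740348998814060820393920 + 1346005159073950290832345050683661600 + 1153718707777671677856295757728852800 + 1009503869305462718124258788012746200 + 897336772715966860554896700455774400 + 807603095444370174499407030410196960 + 734184632222154704090370027645633600 + 673002579536975145416172525341830800 + 621233150341823211153390023392459200 + 576859353888835838928147878864426400 + 538402063629580116332938020273464640 + 504751934652731359062129394006373100 + 475060644379041279117298253182468800 + 448668386357983430277448350227887200 + 425054260760194828683898437057998400 + 403801547722185087249703515205098480 + 384572902592557225952098585909617600 + 367092316111077352045185013822816800 + 351131780627987032391046534960955200 + 336501289768487572708086262670915400 + 323041238177748069799762812164078784 + 310616575170911605576695011696229600 + 299112257571988953518298900151924800 + 288429676944417919464073939432213200 + 278483826015300060172209320831102400 + 269201031814790058166469010136732320 + 260517127562700056290131300132321600 + 252375967326365679531064697003186550 + 244728210740718234696790009215211200 + 237530322189520639558649126591234400 + 230743741555534335571259151545770560 + 224334193178991715138724175113943600 + 218271106876856803918758656867620800 + 212527130380097414341949218528999200 + 207077716780607737051130007797486400 + 201900773861092543624851757602549240 + 196976364742529310853513909856145600 + 192286451296278612976049292954808800 + 187814673359155854534745821025627200 + 183546158055538676022592506911408400 + 179467354543193372110979340091154880 + 175565890313993516195523267480477600 + 171830445839227696702001495831956800 + 168250644884243786354043131335457700 + 164816958253953096836613679675550400 + 161520619088874034899881406082039392 + 158353548126347093039099417727489600 + 155308287585455802788347505848114800 + 152377942536673617830076798190603200 + 149556128785994476759149450075962400 + 146836926444430940818074005529126720 + 144214838472208959732036969716106600 + 141684753586731609561299479019332800 + 139241913007650030086104660415551200 + 136881880583791554999899496679694400 + 134600515907395029083234505068366160 + 132393950072847569590066726296753600 + 130258563781350028145065650066160800 + 128190967530852408650699528636539200 + 126187983663182839765532348501593275 + 124246630068364642230678004678491840 + 122364105370359117348395004607605600 + 120537775439458234999911497076148800 + 118765161094760319779324563295617200 + 117043926875995677463682178320318400 + 115371870777767167785629575772885280 + 113746914851319742887240426818337600 + 112167096589495857569362087556971800 + 110630561019776736232795483617835200 + 109135553438428401959379328433810400 + 107680412725916023266587604054692928 + 106263565190048707170974609264499600 + 104883518888879243441481432520804800 + 103538858390303868525565003898743200 + 102228239929667110696127472203822400 + 100950386930546271812425878801274620 + 99704085857329651172766300050641600 + 98488182371264655426756954928072800 + 97301577764381948734868316916891200 + 96143225648139306488024646477404400 = 40493001432053899319425667201340837349, so H_84 = 40493001432053899319425667201340837349/8076030954443701744994070304101969600; reducing by gcd(40493001432053899319425667201340837349, 8076030954443701744994070304101969600) = 11 gives 3681181948368536301765969745576439759/734184632222154704090370027645633600 ≈ 5.01397. (The PNT-adjacent estimate ln(84) + γ ≈ 5.00803 matches within O(1/n).)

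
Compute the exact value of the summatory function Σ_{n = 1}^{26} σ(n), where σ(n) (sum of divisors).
Σ_{n ≤ 26} σ(n) = 564

Compute σ(n) for each 1 ≤ n ≤ 26: σ(1) = 1, σ(2) = 3, σ(3) = 4, σ(4) = 7, σ(5) = 6, σ(6) = 12, σ(7) = 8, σ(8) = 15, σ(9) = 13, σ(10) = 18, σ(11) = 12, σ(12) = 28, σ(13) = 14, σ(14) = 24, σ(15) = 24, σ(16) = 31, σ(17) = 18, σ(18) = 39, σ(19) = 20, σ(20) = 42, σ(21) = 32, σ(22) = 36, σ(23) = 24, σ(24) = 60, σ(25) = 31, σ(26) = 42. Summing all 26 values: 564. (Average order: Σ_{n ≤ x} σ(n) ~ (π²/12) x². For x = 26, (π²/12)·26² ≈ 555.99.)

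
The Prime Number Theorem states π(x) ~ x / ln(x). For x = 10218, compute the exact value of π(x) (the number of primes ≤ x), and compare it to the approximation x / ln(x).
π(10218) = 1253;  x/ln(x) ≈ 1106.81;  relative error ≈ 11.67%.

Directly count primes up to 10218: π(10218) = 1253. The PNT approximation gives 10218/ln(10218) ≈ 10218/9.23191 ≈ 1106.81. Relative error (π(x) − x/ln(x)) / π(x) ≈ 11.67%; the approximation is known to undercount slightly (Li(x) is a better estimate).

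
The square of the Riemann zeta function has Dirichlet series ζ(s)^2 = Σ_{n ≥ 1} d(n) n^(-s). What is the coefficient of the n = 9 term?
d(9) = 3

ζ(s)^2 = (Σ 1/m^s)(Σ 1/k^s). The coefficient of 1/n^s in the product is the number of ordered pairs (m, k) with mk = n, which equals d(n). For n = 9, divisors are [1, 3, 9], so d(9) = 3.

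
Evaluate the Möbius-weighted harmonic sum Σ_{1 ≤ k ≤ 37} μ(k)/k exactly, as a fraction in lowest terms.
Σ μ(k)/k = -5468849774/3710369067405

Values of μ(k) for 1 ≤ k ≤ 37: μ(1) = 1, μ(2) = -1, μ(3) = -1, μ(5) = -1, μ(6) = 1, μ(7) = -1, μ(10) = 1, μ(11) = -1, μ(13) = -1, μ(14) = 1, μ(15) = 1, μ(17) = -1, μ(19) = -1, μ(21) = 1, μ(22) = 1, μ(23) = -1, μ(26) = 1, μ(29) = -1, μ(30) = -1, μ(31) = -1, μ(33) = 1, μ(34) = 1, μ(35) = 1, μ(37) = -1, with μ = 0 on non-squarefree integers. Summing μ(k)/k for k where μ(k) ≠ 0 gives -5468849774/3710369067405 ≈ -0.0015. (PNT ⟺ this sum → 0 as n → ∞.)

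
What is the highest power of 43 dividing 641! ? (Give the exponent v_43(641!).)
v_43(641!) = 14

Legendre's formula: v_p(n!) = Σ_{k ≥ 1} ⌊n / p^k⌋. For p = 43, n = 641, the terms are:
  ⌊641/43^1⌋ = ⌊641/43⌋ = 14
(the next term ⌊641/43^2⌋ = 0, terminating the sum). Summing: v_43(641!) = 14 = 14.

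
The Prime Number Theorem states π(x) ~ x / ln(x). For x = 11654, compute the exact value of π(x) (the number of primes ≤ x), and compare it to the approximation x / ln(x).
π(11654) = 1399;  x/ln(x) ≈ 1244.63;  relative error ≈ 11.03%.

Directly count primes up to 11654: π(11654) = 1399. The PNT approximation gives 11654/ln(11654) ≈ 11654/9.36340 ≈ 1244.63. Relative error (π(x) − x/ln(x)) / π(x) ≈ 11.03%; the approximation is known to undercount slightly (Li(x) is a better estimate).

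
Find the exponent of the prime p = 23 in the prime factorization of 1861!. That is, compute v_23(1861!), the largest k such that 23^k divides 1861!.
v_23(1861!) = 83

Legendre's formula: v_p(n!) = Σ_{k ≥ 1} ⌊n / p^k⌋. For p = 23, n = 1861, the terms are:
  ⌊1861/23^1⌋ = ⌊1861/23⌋ = 80
  ⌊1861/23^2⌋ = ⌊1861/529⌋ = 3
(the next term ⌊1861/23^3⌋ = 0, terminating the sum). Summing: v_23(1861!) = 80 + 3 = 83.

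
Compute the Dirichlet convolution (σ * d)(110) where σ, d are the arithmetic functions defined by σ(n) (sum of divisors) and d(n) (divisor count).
(σ * d)(110) = 560

Divisors of 110: [1, 2, 5, 10, 11, 22, 55, 110]. For each d | 110:
  d = 1: σ(1) · d(110/1) = 1 · 8 = 8
  d = 2: σ(2) · d(110/2) = 3 · 4 = 12
  d = 5: σ(5) · d(110/5) = 6 · 4 = 24
  d = 10: σ(10) · d(110/10) = 18 · 2 = 36
  d = 11: σ(11) · d(110/11) = 12 · 4 = 48
  d = 22: σ(22) · d(110/22) = 36 · 2 = 72
  d = 55: σ(55) · d(110/55) = 72 · 2 = 144
  d = 110: σ(110) · d(110/110) = 216 · 1 = 216
Summing: (σ * d)(110) = 8 + 12 + 24 + 36 + 48 + 72 + 144 + 216 = 560.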